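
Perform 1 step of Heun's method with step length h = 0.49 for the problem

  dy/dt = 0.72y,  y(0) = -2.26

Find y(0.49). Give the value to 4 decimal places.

Heun: k1 = f(t_n, y_n); k2 = f(t_n + h, y_n + h·k1); y_{n+1} = y_n + (h/2)·(k1 + k2).
t=0.000000, y=-2.260000:
  k1 = f(0.000000, -2.260000) = -1.627200
  k2 = f(0.490000, -3.057328) = -2.201276
  y ← -2.260000 + (0.49/2)·(-1.627200 + (-2.201276)) = -3.197977
y(0.49) ≈ -3.1980

-3.1980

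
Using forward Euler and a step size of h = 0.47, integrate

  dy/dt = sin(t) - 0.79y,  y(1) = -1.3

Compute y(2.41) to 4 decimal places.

0.5656

Euler: y_{n+1} = y_n + h·f(t_n, y_n).
t=1.000000, y=-1.300000: f=1.868471 → y ← -1.300000 + 0.47·1.868471 = -0.421819
t=1.470000, y=-0.421819: f=1.328161 → y ← -0.421819 + 0.47·1.328161 = 0.202417
t=1.940000, y=0.202417: f=0.772706 → y ← 0.202417 + 0.47·0.772706 = 0.565589
y(2.41) ≈ 0.5656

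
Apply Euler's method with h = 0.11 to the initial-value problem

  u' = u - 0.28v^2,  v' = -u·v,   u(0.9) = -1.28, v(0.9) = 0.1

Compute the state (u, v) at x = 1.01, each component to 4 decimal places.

Euler on (u,v): u_{n+1} = u_n + h·u', v_{n+1} = v_n + h·v'.
0.900000: (-1.280000, 0.100000); f=(-1.282800, 0.128000) → (-1.421108, 0.114080)
(u(1.01), v(1.01)) ≈ (-1.4211, 0.1141)

-1.4211, 0.1141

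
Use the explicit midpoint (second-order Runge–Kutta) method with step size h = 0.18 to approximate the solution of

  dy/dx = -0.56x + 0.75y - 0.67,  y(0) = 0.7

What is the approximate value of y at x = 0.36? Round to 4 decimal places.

0.6014

Midpoint: k1 = f(x_n, y_n); k2 = f(x_n + h/2, y_n + (h/2)·k1); y_{n+1} = y_n + h·k2.
x=0.000000, y=0.700000:
  k1 = f(0.000000, 0.700000) = -0.145000
  k2 = f(0.090000, 0.686950) = -0.205188
  y ← 0.700000 + 0.18·(-0.205188) = 0.663066
x=0.180000, y=0.663066:
  k1 = f(0.180000, 0.663066) = -0.273500
  k2 = f(0.270000, 0.638451) = -0.342362
  y ← 0.663066 + 0.18·(-0.342362) = 0.601441
y(0.36) ≈ 0.6014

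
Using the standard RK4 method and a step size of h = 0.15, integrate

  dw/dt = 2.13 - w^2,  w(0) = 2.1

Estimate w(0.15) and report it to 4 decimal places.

RK4: k1 = f(t_n, w_n); k2 = f(t_n + h/2, w_n + (h/2)·k1); k3 = f(t_n + h/2, w_n + (h/2)·k2); k4 = f(t_n + h, w_n + h·k3); w_{n+1} = w_n + (h/6)·(k1 + 2k2 + 2k3 + k4).
t=0.000000, w=2.100000:
  k1 = f(0.000000, 2.100000) = -2.280000
  k2 = f(0.075000, 1.929000) = -1.591041
  k3 = f(0.075000, 1.980672) = -1.793061
  k4 = f(0.150000, 1.831041) = -1.222710
  w ← 2.100000 + (0.15/6)·(k1 + 2k2 + 2k3 + k4) = 1.843227
w(0.15) ≈ 1.8432

1.8432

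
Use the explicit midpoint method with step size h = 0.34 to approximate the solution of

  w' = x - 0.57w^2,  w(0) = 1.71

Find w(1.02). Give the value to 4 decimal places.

1.2499

Midpoint: k1 = f(x_n, w_n); k2 = f(x_n + h/2, w_n + (h/2)·k1); w_{n+1} = w_n + h·k2.
x=0.000000, w=1.710000:
  k1 = f(0.000000, 1.710000) = -1.666737
  k2 = f(0.170000, 1.426655) = -0.990146
  w ← 1.710000 + 0.34·(-0.990146) = 1.373350
x=0.340000, w=1.373350:
  k1 = f(0.340000, 1.373350) = -0.735072
  k2 = f(0.510000, 1.248388) = -0.378330
  w ← 1.373350 + 0.34·(-0.378330) = 1.244718
x=0.680000, w=1.244718:
  k1 = f(0.680000, 1.244718) = -0.203115
  k2 = f(0.850000, 1.210189) = 0.015202
  w ← 1.244718 + 0.34·0.015202 = 1.249887
w(1.02) ≈ 1.2499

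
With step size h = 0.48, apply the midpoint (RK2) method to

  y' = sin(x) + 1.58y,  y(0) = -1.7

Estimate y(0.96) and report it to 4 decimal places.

Midpoint: k1 = f(x_n, y_n); k2 = f(x_n + h/2, y_n + (h/2)·k1); y_{n+1} = y_n + h·k2.
x=0.000000, y=-1.700000:
  k1 = f(0.000000, -1.700000) = -2.686000
  k2 = f(0.240000, -2.344640) = -3.466829
  y ← -1.700000 + 0.48·(-3.466829) = -3.364078
x=0.480000, y=-3.364078:
  k1 = f(0.480000, -3.364078) = -4.853464
  k2 = f(0.720000, -4.528909) = -6.496292
  y ← -3.364078 + 0.48·(-6.496292) = -6.482298
y(0.96) ≈ -6.4823

-6.4823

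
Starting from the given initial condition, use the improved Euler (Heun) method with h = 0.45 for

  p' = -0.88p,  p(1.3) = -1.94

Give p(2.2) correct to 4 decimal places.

-0.9034

Heun: k1 = f(s_n, p_n); k2 = f(s_n + h, p_n + h·k1); p_{n+1} = p_n + (h/2)·(k1 + k2).
s=1.300000, p=-1.940000:
  k1 = f(1.300000, -1.940000) = 1.707200
  k2 = f(1.750000, -1.171760) = 1.031149
  p ← -1.940000 + (0.45/2)·(1.707200 + 1.031149) = -1.323872
s=1.750000, p=-1.323872:
  k1 = f(1.750000, -1.323872) = 1.165007
  k2 = f(2.200000, -0.799618) = 0.703664
  p ← -1.323872 + (0.45/2)·(1.165007 + 0.703664) = -0.903421
p(2.2) ≈ -0.9034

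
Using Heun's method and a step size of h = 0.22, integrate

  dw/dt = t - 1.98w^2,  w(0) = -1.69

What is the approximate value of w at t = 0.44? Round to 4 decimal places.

-37.4930

Heun: k1 = f(t_n, w_n); k2 = f(t_n + h, w_n + h·k1); w_{n+1} = w_n + (h/2)·(k1 + k2).
t=0.000000, w=-1.690000:
  k1 = f(0.000000, -1.690000) = -5.655078
  k2 = f(0.220000, -2.934117) = -16.825906
  w ← -1.690000 + (0.22/2)·(-5.655078 + (-16.825906)) = -4.162908
t=0.220000, w=-4.162908:
  k1 = f(0.220000, -4.162908) = -34.093014
  k2 = f(0.440000, -11.663371) = -268.907779
  w ← -4.162908 + (0.22/2)·(-34.093014 + (-268.907779)) = -37.492996
w(0.44) ≈ -37.4930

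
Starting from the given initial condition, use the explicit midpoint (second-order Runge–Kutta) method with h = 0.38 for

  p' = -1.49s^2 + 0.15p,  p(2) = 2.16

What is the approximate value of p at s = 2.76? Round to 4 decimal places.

-4.3535

Midpoint: k1 = f(s_n, p_n); k2 = f(s_n + h/2, p_n + (h/2)·k1); p_{n+1} = p_n + h·k2.
s=2.000000, p=2.160000:
  k1 = f(2.000000, 2.160000) = -5.636000
  k2 = f(2.190000, 1.089160) = -6.982815
  p ← 2.160000 + 0.38·(-6.982815) = -0.493470
s=2.380000, p=-0.493470:
  k1 = f(2.380000, -0.493470) = -8.513976
  k2 = f(2.570000, -2.111125) = -10.157970
  p ← -0.493470 + 0.38·(-10.157970) = -4.353498
p(2.76) ≈ -4.3535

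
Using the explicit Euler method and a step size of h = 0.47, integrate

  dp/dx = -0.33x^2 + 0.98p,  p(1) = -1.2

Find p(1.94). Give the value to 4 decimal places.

Euler: p_{n+1} = p_n + h·f(x_n, p_n).
x=1.000000, p=-1.200000: f=-1.506000 → p ← -1.200000 + 0.47·(-1.506000) = -1.907820
x=1.470000, p=-1.907820: f=-2.582761 → p ← -1.907820 + 0.47·(-2.582761) = -3.121717
p(1.94) ≈ -3.1217

-3.1217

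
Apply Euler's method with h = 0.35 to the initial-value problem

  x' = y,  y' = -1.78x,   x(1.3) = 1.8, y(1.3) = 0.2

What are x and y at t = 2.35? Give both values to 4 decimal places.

0.8173, -3.0505

Euler on (x,y): x_{n+1} = x_n + h·x', y_{n+1} = y_n + h·y'.
1.300000: (1.800000, 0.200000); f=(0.200000, -3.204000) → (1.870000, -0.921400)
1.650000: (1.870000, -0.921400); f=(-0.921400, -3.328600) → (1.547510, -2.086410)
2.000000: (1.547510, -2.086410); f=(-2.086410, -2.754568) → (0.817267, -3.050509)
(x(2.35), y(2.35)) ≈ (0.8173, -3.0505)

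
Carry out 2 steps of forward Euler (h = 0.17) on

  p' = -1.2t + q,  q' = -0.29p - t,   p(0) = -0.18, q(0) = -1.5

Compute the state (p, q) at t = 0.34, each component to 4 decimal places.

Euler on (p,q): p_{n+1} = p_n + h·p', q_{n+1} = q_n + h·q'.
0.000000: (-0.180000, -1.500000); f=(-1.500000, 0.052200) → (-0.435000, -1.491126)
0.170000: (-0.435000, -1.491126); f=(-1.695126, -0.043850) → (-0.723171, -1.498580)
(p(0.34), q(0.34)) ≈ (-0.7232, -1.4986)

-0.7232, -1.4986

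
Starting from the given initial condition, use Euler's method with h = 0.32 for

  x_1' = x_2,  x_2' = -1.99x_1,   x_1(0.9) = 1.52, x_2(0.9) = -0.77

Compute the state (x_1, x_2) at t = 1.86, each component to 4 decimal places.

Euler on (x_1,x_2): x_1_{n+1} = x_1_n + h·x_1', x_2_{n+1} = x_2_n + h·x_2'.
0.900000: (1.520000, -0.770000); f=(-0.770000, -3.024800) → (1.273600, -1.737936)
1.220000: (1.273600, -1.737936); f=(-1.737936, -2.534464) → (0.717460, -2.548964)
1.540000: (0.717460, -2.548964); f=(-2.548964, -1.427746) → (-0.098208, -3.005843)
(x_1(1.86), x_2(1.86)) ≈ (-0.0982, -3.0058)

-0.0982, -3.0058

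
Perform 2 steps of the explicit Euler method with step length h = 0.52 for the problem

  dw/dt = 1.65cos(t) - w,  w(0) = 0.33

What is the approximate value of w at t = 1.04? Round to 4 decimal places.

Euler: w_{n+1} = w_n + h·f(t_n, w_n).
t=0.000000, w=0.330000: f=1.320000 → w ← 0.330000 + 0.52·1.320000 = 1.016400
t=0.520000, w=1.016400: f=0.415502 → w ← 1.016400 + 0.52·0.415502 = 1.232461
w(1.04) ≈ 1.2325

1.2325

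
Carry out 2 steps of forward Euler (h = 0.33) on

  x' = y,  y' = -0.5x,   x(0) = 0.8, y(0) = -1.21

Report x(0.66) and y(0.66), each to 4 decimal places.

-0.0422, -1.4081

Euler on (x,y): x_{n+1} = x_n + h·x', y_{n+1} = y_n + h·y'.
0.000000: (0.800000, -1.210000); f=(-1.210000, -0.400000) → (0.400700, -1.342000)
0.330000: (0.400700, -1.342000); f=(-1.342000, -0.200350) → (-0.042160, -1.408116)
(x(0.66), y(0.66)) ≈ (-0.0422, -1.4081)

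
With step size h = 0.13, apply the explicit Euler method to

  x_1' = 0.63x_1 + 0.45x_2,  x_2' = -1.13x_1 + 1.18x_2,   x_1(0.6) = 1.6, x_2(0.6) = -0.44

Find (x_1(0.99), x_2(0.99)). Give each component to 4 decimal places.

1.8843, -1.5414

Euler on (x_1,x_2): x_1_{n+1} = x_1_n + h·x_1', x_2_{n+1} = x_2_n + h·x_2'.
0.600000: (1.600000, -0.440000); f=(0.810000, -2.327200) → (1.705300, -0.742536)
0.730000: (1.705300, -0.742536); f=(0.740198, -2.803181) → (1.801526, -1.106950)
0.860000: (1.801526, -1.106950); f=(0.636834, -3.341925) → (1.884314, -1.541400)
(x_1(0.99), x_2(0.99)) ≈ (1.8843, -1.5414)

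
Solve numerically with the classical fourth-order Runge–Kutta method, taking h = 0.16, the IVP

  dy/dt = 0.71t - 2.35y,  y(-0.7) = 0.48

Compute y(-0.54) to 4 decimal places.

RK4: k1 = f(t_n, y_n); k2 = f(t_n + h/2, y_n + (h/2)·k1); k3 = f(t_n + h/2, y_n + (h/2)·k2); k4 = f(t_n + h, y_n + h·k3); y_{n+1} = y_n + (h/6)·(k1 + 2k2 + 2k3 + k4).
t=-0.700000, y=0.480000:
  k1 = f(-0.700000, 0.480000) = -1.625000
  k2 = f(-0.620000, 0.350000) = -1.262700
  k3 = f(-0.620000, 0.378984) = -1.330812
  k4 = f(-0.540000, 0.267070) = -1.011015
  y ← 0.480000 + (0.16/6)·(k1 + 2k2 + 2k3 + k4) = 0.271386
y(-0.54) ≈ 0.2714

0.2714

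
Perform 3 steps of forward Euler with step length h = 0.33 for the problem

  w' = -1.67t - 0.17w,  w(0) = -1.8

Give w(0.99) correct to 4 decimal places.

-2.0491

Euler: w_{n+1} = w_n + h·f(t_n, w_n).
t=0.000000, w=-1.800000: f=0.306000 → w ← -1.800000 + 0.33·0.306000 = -1.699020
t=0.330000, w=-1.699020: f=-0.262267 → w ← -1.699020 + 0.33·(-0.262267) = -1.785568
t=0.660000, w=-1.785568: f=-0.798653 → w ← -1.785568 + 0.33·(-0.798653) = -2.049124
w(0.99) ≈ -2.0491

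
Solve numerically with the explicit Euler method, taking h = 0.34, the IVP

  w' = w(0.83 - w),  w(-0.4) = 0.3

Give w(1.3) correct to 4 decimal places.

0.5817

Euler: w_{n+1} = w_n + h·f(t_n, w_n).
t=-0.400000, w=0.300000: f=0.159000 → w ← 0.300000 + 0.34·0.159000 = 0.354060
t=-0.060000, w=0.354060: f=0.168511 → w ← 0.354060 + 0.34·0.168511 = 0.411354
t=0.280000, w=0.411354: f=0.172212 → w ← 0.411354 + 0.34·0.172212 = 0.469906
t=0.620000, w=0.469906: f=0.169210 → w ← 0.469906 + 0.34·0.169210 = 0.527437
t=0.960000, w=0.527437: f=0.159583 → w ← 0.527437 + 0.34·0.159583 = 0.581696
w(1.3) ≈ 0.5817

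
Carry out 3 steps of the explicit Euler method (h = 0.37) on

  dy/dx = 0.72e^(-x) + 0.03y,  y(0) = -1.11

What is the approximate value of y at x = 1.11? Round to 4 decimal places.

-0.5619

Euler: y_{n+1} = y_n + h·f(x_n, y_n).
x=0.000000, y=-1.110000: f=0.686700 → y ← -1.110000 + 0.37·0.686700 = -0.855921
x=0.370000, y=-0.855921: f=0.471651 → y ← -0.855921 + 0.37·0.471651 = -0.681410
x=0.740000, y=-0.681410: f=0.323080 → y ← -0.681410 + 0.37·0.323080 = -0.561871
y(1.11) ≈ -0.5619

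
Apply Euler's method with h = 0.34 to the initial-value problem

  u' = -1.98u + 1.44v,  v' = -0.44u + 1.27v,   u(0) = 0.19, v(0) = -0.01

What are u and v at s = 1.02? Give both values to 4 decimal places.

-0.0349, -0.0995

Euler on (u,v): u_{n+1} = u_n + h·u', v_{n+1} = v_n + h·v'.
0.000000: (0.190000, -0.010000); f=(-0.390600, -0.096300) → (0.057196, -0.042742)
0.340000: (0.057196, -0.042742); f=(-0.174797, -0.079449) → (-0.002235, -0.069755)
0.680000: (-0.002235, -0.069755); f=(-0.096022, -0.087605) → (-0.034882, -0.099540)
(u(1.02), v(1.02)) ≈ (-0.0349, -0.0995)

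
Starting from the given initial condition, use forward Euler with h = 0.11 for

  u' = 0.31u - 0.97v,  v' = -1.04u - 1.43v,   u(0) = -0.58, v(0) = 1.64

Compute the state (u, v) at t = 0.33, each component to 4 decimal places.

-1.1280, 1.2126

Euler on (u,v): u_{n+1} = u_n + h·u', v_{n+1} = v_n + h·v'.
0.000000: (-0.580000, 1.640000); f=(-1.770600, -1.742000) → (-0.774766, 1.448380)
0.110000: (-0.774766, 1.448380); f=(-1.645106, -1.265427) → (-0.955728, 1.309183)
0.220000: (-0.955728, 1.309183); f=(-1.566183, -0.878175) → (-1.128008, 1.212584)
(u(0.33), v(0.33)) ≈ (-1.1280, 1.2126)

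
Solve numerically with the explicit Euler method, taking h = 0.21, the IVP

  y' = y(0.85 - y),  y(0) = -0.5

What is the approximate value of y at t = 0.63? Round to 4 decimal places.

Euler: y_{n+1} = y_n + h·f(t_n, y_n).
t=0.000000, y=-0.500000: f=-0.675000 → y ← -0.500000 + 0.21·(-0.675000) = -0.641750
t=0.210000, y=-0.641750: f=-0.957331 → y ← -0.641750 + 0.21·(-0.957331) = -0.842789
t=0.420000, y=-0.842789: f=-1.426665 → y ← -0.842789 + 0.21·(-1.426665) = -1.142389
y(0.63) ≈ -1.1424

-1.1424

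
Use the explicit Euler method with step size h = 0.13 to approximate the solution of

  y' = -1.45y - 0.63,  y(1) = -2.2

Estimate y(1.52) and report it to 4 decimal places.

Euler: y_{n+1} = y_n + h·f(t_n, y_n).
t=1.000000, y=-2.200000: f=2.560000 → y ← -2.200000 + 0.13·2.560000 = -1.867200
t=1.130000, y=-1.867200: f=2.077440 → y ← -1.867200 + 0.13·2.077440 = -1.597133
t=1.260000, y=-1.597133: f=1.685843 → y ← -1.597133 + 0.13·1.685843 = -1.377973
t=1.390000, y=-1.377973: f=1.368061 → y ← -1.377973 + 0.13·1.368061 = -1.200125
y(1.52) ≈ -1.2001

-1.2001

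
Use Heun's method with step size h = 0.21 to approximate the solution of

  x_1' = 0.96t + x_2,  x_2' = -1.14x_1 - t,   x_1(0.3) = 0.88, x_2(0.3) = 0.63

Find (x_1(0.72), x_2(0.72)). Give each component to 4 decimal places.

Heun on (x_1,x_2): k1 = f(t_n, state_n); k2 = f(t_n + h, state_n + h·k1); state_{n+1} = state_n + (h/2)·(k1 + k2).
0.300000: (0.880000, 0.630000)
  k1 = (0.918000, -1.303200)
  predictor → (1.072780, 0.356328)
  k2 = (0.845928, -1.732969)
  → (1.065212, 0.311202)
0.510000: (1.065212, 0.311202)
  k1 = (0.800802, -1.724342)
  predictor → (1.233381, -0.050910)
  k2 = (0.640290, -2.126054)
  → (1.216527, -0.093089)
(x_1(0.72), x_2(0.72)) ≈ (1.2165, -0.0931)

1.2165, -0.0931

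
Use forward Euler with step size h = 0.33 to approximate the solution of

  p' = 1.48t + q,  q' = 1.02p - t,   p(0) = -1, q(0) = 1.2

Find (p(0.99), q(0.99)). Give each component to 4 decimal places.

0.3463, 0.2802

Euler on (p,q): p_{n+1} = p_n + h·p', q_{n+1} = q_n + h·q'.
0.000000: (-1.000000, 1.200000); f=(1.200000, -1.020000) → (-0.604000, 0.863400)
0.330000: (-0.604000, 0.863400); f=(1.351800, -0.946080) → (-0.157906, 0.551194)
0.660000: (-0.157906, 0.551194); f=(1.527994, -0.821064) → (0.346332, 0.280242)
(p(0.99), q(0.99)) ≈ (0.3463, 0.2802)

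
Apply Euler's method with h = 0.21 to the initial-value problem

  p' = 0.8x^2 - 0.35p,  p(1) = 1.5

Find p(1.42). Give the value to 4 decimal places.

Euler: p_{n+1} = p_n + h·f(x_n, p_n).
x=1.000000, p=1.500000: f=0.275000 → p ← 1.500000 + 0.21·0.275000 = 1.557750
x=1.210000, p=1.557750: f=0.626067 → p ← 1.557750 + 0.21·0.626067 = 1.689224
p(1.42) ≈ 1.6892

1.6892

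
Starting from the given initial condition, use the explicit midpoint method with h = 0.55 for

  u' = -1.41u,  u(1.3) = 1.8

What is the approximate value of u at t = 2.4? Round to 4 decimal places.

Midpoint: k1 = f(t_n, u_n); k2 = f(t_n + h/2, u_n + (h/2)·k1); u_{n+1} = u_n + h·k2.
t=1.300000, u=1.800000:
  k1 = f(1.300000, 1.800000) = -2.538000
  k2 = f(1.575000, 1.102050) = -1.553891
  u ← 1.800000 + 0.55·(-1.553891) = 0.945360
t=1.850000, u=0.945360:
  k1 = f(1.850000, 0.945360) = -1.332958
  k2 = f(2.125000, 0.578797) = -0.816103
  u ← 0.945360 + 0.55·(-0.816103) = 0.496503
u(2.4) ≈ 0.4965

0.4965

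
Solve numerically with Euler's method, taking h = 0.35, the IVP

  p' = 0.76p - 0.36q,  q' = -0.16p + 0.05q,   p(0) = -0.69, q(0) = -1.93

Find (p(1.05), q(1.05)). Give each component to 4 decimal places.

-0.4609, -1.9261

Euler on (p,q): p_{n+1} = p_n + h·p', q_{n+1} = q_n + h·q'.
0.000000: (-0.690000, -1.930000); f=(0.170400, 0.013900) → (-0.630360, -1.925135)
0.350000: (-0.630360, -1.925135); f=(0.213975, 0.004601) → (-0.555469, -1.923525)
0.700000: (-0.555469, -1.923525); f=(0.270313, -0.007301) → (-0.460859, -1.926080)
(p(1.05), q(1.05)) ≈ (-0.4609, -1.9261)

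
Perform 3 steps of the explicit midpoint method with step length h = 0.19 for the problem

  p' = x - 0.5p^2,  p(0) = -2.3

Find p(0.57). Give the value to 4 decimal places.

Midpoint: k1 = f(x_n, p_n); k2 = f(x_n + h/2, p_n + (h/2)·k1); p_{n+1} = p_n + h·k2.
x=0.000000, p=-2.300000:
  k1 = f(0.000000, -2.300000) = -2.645000
  k2 = f(0.095000, -2.551275) = -3.159502
  p ← -2.300000 + 0.19·(-3.159502) = -2.900305
x=0.190000, p=-2.900305:
  k1 = f(0.190000, -2.900305) = -4.015886
  k2 = f(0.285000, -3.281815) = -5.100153
  p ← -2.900305 + 0.19·(-5.100153) = -3.869335
x=0.380000, p=-3.869335:
  k1 = f(0.380000, -3.869335) = -7.105875
  k2 = f(0.475000, -4.544393) = -9.850752
  p ← -3.869335 + 0.19·(-9.850752) = -5.740977
p(0.57) ≈ -5.7410

-5.7410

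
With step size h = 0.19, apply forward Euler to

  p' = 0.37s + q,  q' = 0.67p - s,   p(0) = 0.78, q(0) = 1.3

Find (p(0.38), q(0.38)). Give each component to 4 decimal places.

Euler on (p,q): p_{n+1} = p_n + h·p', q_{n+1} = q_n + h·q'.
0.000000: (0.780000, 1.300000); f=(1.300000, 0.522600) → (1.027000, 1.399294)
0.190000: (1.027000, 1.399294); f=(1.469594, 0.498090) → (1.306223, 1.493931)
(p(0.38), q(0.38)) ≈ (1.3062, 1.4939)

1.3062, 1.4939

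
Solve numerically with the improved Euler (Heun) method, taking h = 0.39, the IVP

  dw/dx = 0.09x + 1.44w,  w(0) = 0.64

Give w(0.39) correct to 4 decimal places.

1.1072

Heun: k1 = f(x_n, w_n); k2 = f(x_n + h, w_n + h·k1); w_{n+1} = w_n + (h/2)·(k1 + k2).
x=0.000000, w=0.640000:
  k1 = f(0.000000, 0.640000) = 0.921600
  k2 = f(0.390000, 0.999424) = 1.474271
  w ← 0.640000 + (0.39/2)·(0.921600 + 1.474271) = 1.107195
w(0.39) ≈ 1.1072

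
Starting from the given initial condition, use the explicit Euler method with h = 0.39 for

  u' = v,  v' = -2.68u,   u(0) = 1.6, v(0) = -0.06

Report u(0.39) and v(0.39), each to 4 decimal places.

1.5766, -1.7323

Euler on (u,v): u_{n+1} = u_n + h·u', v_{n+1} = v_n + h·v'.
0.000000: (1.600000, -0.060000); f=(-0.060000, -4.288000) → (1.576600, -1.732320)
(u(0.39), v(0.39)) ≈ (1.5766, -1.7323)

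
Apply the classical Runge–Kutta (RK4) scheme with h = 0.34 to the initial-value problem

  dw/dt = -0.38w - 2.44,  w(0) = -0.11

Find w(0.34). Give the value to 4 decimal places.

-0.8749

RK4: k1 = f(t_n, w_n); k2 = f(t_n + h/2, w_n + (h/2)·k1); k3 = f(t_n + h/2, w_n + (h/2)·k2); k4 = f(t_n + h, w_n + h·k3); w_{n+1} = w_n + (h/6)·(k1 + 2k2 + 2k3 + k4).
t=0.000000, w=-0.110000:
  k1 = f(0.000000, -0.110000) = -2.398200
  k2 = f(0.170000, -0.517694) = -2.243276
  k3 = f(0.170000, -0.491357) = -2.253284
  k4 = f(0.340000, -0.876117) = -2.107076
  w ← -0.110000 + (0.34/6)·(k1 + 2k2 + 2k3 + k4) = -0.874909
w(0.34) ≈ -0.8749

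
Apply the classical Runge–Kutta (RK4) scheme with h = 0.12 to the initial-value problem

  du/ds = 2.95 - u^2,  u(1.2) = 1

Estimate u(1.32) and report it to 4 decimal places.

RK4: k1 = f(s_n, u_n); k2 = f(s_n + h/2, u_n + (h/2)·k1); k3 = f(s_n + h/2, u_n + (h/2)·k2); k4 = f(s_n + h, u_n + h·k3); u_{n+1} = u_n + (h/6)·(k1 + 2k2 + 2k3 + k4).
s=1.200000, u=1.000000:
  k1 = f(1.200000, 1.000000) = 1.950000
  k2 = f(1.260000, 1.117000) = 1.702311
  k3 = f(1.260000, 1.102139) = 1.735290
  k4 = f(1.320000, 1.208235) = 1.490169
  u ← 1.000000 + (0.12/6)·(k1 + 2k2 + 2k3 + k4) = 1.206307
u(1.32) ≈ 1.2063

1.2063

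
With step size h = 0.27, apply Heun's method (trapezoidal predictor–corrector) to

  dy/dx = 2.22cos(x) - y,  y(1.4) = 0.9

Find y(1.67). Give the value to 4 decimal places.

0.6973

Heun: k1 = f(x_n, y_n); k2 = f(x_n + h, y_n + h·k1); y_{n+1} = y_n + (h/2)·(k1 + k2).
x=1.400000, y=0.900000:
  k1 = f(1.400000, 0.900000) = -0.522673
  k2 = f(1.670000, 0.758878) = -0.978749
  y ← 0.900000 + (0.27/2)·(-0.522673 + (-0.978749)) = 0.697308
y(1.67) ≈ 0.6973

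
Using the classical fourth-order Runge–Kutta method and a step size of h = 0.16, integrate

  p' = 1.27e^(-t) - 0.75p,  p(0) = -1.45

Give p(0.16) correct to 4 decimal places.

RK4: k1 = f(t_n, p_n); k2 = f(t_n + h/2, p_n + (h/2)·k1); k3 = f(t_n + h/2, p_n + (h/2)·k2); k4 = f(t_n + h, p_n + h·k3); p_{n+1} = p_n + (h/6)·(k1 + 2k2 + 2k3 + k4).
t=0.000000, p=-1.450000:
  k1 = f(0.000000, -1.450000) = 2.357500
  k2 = f(0.080000, -1.261400) = 2.118408
  k3 = f(0.080000, -1.280527) = 2.132753
  k4 = f(0.160000, -1.108759) = 1.913792
  p ← -1.450000 + (0.16/6)·(k1 + 2k2 + 2k3 + k4) = -1.109370
p(0.16) ≈ -1.1094

-1.1094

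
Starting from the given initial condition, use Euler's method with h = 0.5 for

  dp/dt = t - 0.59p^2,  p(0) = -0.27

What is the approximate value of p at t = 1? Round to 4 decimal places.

Euler: p_{n+1} = p_n + h·f(t_n, p_n).
t=0.000000, p=-0.270000: f=-0.043011 → p ← -0.270000 + 0.5·(-0.043011) = -0.291506
t=0.500000, p=-0.291506: f=0.449864 → p ← -0.291506 + 0.5·0.449864 = -0.066573
p(1) ≈ -0.0666

-0.0666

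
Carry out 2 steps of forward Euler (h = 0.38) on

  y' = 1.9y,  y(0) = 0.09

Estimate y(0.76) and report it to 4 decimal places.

0.2669

Euler: y_{n+1} = y_n + h·f(t_n, y_n).
t=0.000000, y=0.090000: f=0.171000 → y ← 0.090000 + 0.38·0.171000 = 0.154980
t=0.380000, y=0.154980: f=0.294462 → y ← 0.154980 + 0.38·0.294462 = 0.266876
y(0.76) ≈ 0.2669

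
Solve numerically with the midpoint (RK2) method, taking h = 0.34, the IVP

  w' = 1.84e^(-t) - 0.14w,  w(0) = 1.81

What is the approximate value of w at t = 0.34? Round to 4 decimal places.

Midpoint: k1 = f(t_n, w_n); k2 = f(t_n + h/2, w_n + (h/2)·k1); w_{n+1} = w_n + h·k2.
t=0.000000, w=1.810000:
  k1 = f(0.000000, 1.810000) = 1.586600
  k2 = f(0.170000, 2.079722) = 1.261182
  w ← 1.810000 + 0.34·1.261182 = 2.238802
w(0.34) ≈ 2.2388

2.2388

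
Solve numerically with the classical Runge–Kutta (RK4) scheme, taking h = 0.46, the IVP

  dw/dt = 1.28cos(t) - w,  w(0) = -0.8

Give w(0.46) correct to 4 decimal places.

RK4: k1 = f(t_n, w_n); k2 = f(t_n + h/2, w_n + (h/2)·k1); k3 = f(t_n + h/2, w_n + (h/2)·k2); k4 = f(t_n + h, w_n + h·k3); w_{n+1} = w_n + (h/6)·(k1 + 2k2 + 2k3 + k4).
t=0.000000, w=-0.800000:
  k1 = f(0.000000, -0.800000) = 2.080000
  k2 = f(0.230000, -0.321600) = 1.567893
  k3 = f(0.230000, -0.439385) = 1.685678
  k4 = f(0.460000, -0.024588) = 1.171536
  w ← -0.800000 + (0.46/6)·(k1 + 2k2 + 2k3 + k4) = -0.051835
w(0.46) ≈ -0.0518

-0.0518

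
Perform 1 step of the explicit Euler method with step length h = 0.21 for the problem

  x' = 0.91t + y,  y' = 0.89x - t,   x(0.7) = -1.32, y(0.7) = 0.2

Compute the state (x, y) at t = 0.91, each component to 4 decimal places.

-1.1442, -0.1937

Euler on (x,y): x_{n+1} = x_n + h·x', y_{n+1} = y_n + h·y'.
0.700000: (-1.320000, 0.200000); f=(0.837000, -1.874800) → (-1.144230, -0.193708)
(x(0.91), y(0.91)) ≈ (-1.1442, -0.1937)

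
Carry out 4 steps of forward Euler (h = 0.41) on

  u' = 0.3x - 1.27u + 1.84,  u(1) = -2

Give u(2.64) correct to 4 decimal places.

1.7018

Euler: u_{n+1} = u_n + h·f(x_n, u_n).
x=1.000000, u=-2.000000: f=4.680000 → u ← -2.000000 + 0.41·4.680000 = -0.081200
x=1.410000, u=-0.081200: f=2.366124 → u ← -0.081200 + 0.41·2.366124 = 0.888911
x=1.820000, u=0.888911: f=1.257083 → u ← 0.888911 + 0.41·1.257083 = 1.404315
x=2.230000, u=1.404315: f=0.725520 → u ← 1.404315 + 0.41·0.725520 = 1.701778
u(2.64) ≈ 1.7018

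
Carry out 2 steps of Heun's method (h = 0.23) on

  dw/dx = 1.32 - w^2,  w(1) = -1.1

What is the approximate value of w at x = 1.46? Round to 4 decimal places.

-1.0174

Heun: k1 = f(x_n, w_n); k2 = f(x_n + h, w_n + h·k1); w_{n+1} = w_n + (h/2)·(k1 + k2).
x=1.000000, w=-1.100000:
  k1 = f(1.000000, -1.100000) = 0.110000
  k2 = f(1.230000, -1.074700) = 0.165020
  w ← -1.100000 + (0.23/2)·(0.110000 + 0.165020) = -1.068373
x=1.230000, w=-1.068373:
  k1 = f(1.230000, -1.068373) = 0.178580
  k2 = f(1.460000, -1.027299) = 0.264656
  w ← -1.068373 + (0.23/2)·(0.178580 + 0.264656) = -1.017401
w(1.46) ≈ -1.0174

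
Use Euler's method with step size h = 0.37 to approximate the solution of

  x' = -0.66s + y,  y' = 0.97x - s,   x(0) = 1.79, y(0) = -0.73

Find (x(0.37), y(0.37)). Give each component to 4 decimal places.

Euler on (x,y): x_{n+1} = x_n + h·x', y_{n+1} = y_n + h·y'.
0.000000: (1.790000, -0.730000); f=(-0.730000, 1.736300) → (1.519900, -0.087569)
(x(0.37), y(0.37)) ≈ (1.5199, -0.0876)

1.5199, -0.0876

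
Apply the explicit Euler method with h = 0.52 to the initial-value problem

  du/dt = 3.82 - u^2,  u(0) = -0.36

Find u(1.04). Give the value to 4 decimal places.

Euler: u_{n+1} = u_n + h·f(t_n, u_n).
t=0.000000, u=-0.360000: f=3.690400 → u ← -0.360000 + 0.52·3.690400 = 1.559008
t=0.520000, u=1.559008: f=1.389494 → u ← 1.559008 + 0.52·1.389494 = 2.281545
u(1.04) ≈ 2.2815

2.2815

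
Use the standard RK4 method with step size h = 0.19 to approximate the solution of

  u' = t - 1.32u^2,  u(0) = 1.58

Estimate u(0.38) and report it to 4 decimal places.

0.9345

RK4: k1 = f(t_n, u_n); k2 = f(t_n + h/2, u_n + (h/2)·k1); k3 = f(t_n + h/2, u_n + (h/2)·k2); k4 = f(t_n + h, u_n + h·k3); u_{n+1} = u_n + (h/6)·(k1 + 2k2 + 2k3 + k4).
t=0.000000, u=1.580000:
  k1 = f(0.000000, 1.580000) = -3.295248
  k2 = f(0.095000, 1.266951) = -2.023819
  k3 = f(0.095000, 1.387737) = -2.447075
  k4 = f(0.190000, 1.115056) = -1.451221
  u ← 1.580000 + (0.19/6)·(k1 + 2k2 + 2k3 + k4) = 1.146539
t=0.190000, u=1.146539:
  k1 = f(0.190000, 1.146539) = -1.545207
  k2 = f(0.285000, 0.999744) = -1.034324
  k3 = f(0.285000, 1.048278) = -1.165530
  k4 = f(0.380000, 0.925088) = -0.749640
  u ← 1.146539 + (0.19/6)·(k1 + 2k2 + 2k3 + k4) = 0.934544
u(0.38) ≈ 0.9345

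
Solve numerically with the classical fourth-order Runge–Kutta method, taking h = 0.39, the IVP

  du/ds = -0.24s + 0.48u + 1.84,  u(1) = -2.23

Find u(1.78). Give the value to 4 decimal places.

RK4: k1 = f(s_n, u_n); k2 = f(s_n + h/2, u_n + (h/2)·k1); k3 = f(s_n + h/2, u_n + (h/2)·k2); k4 = f(s_n + h, u_n + h·k3); u_{n+1} = u_n + (h/6)·(k1 + 2k2 + 2k3 + k4).
s=1.000000, u=-2.230000:
  k1 = f(1.000000, -2.230000) = 0.529600
  k2 = f(1.195000, -2.126728) = 0.532371
  k3 = f(1.195000, -2.126188) = 0.532630
  k4 = f(1.390000, -2.022274) = 0.535708
  u ← -2.230000 + (0.39/6)·(k1 + 2k2 + 2k3 + k4) = -2.022305
s=1.390000, u=-2.022305:
  k1 = f(1.390000, -2.022305) = 0.535694
  k2 = f(1.585000, -1.917845) = 0.539035
  k3 = f(1.585000, -1.917193) = 0.539347
  k4 = f(1.780000, -1.811959) = 0.543059
  u ← -2.022305 + (0.39/6)·(k1 + 2k2 + 2k3 + k4) = -1.811996
u(1.78) ≈ -1.8120

-1.8120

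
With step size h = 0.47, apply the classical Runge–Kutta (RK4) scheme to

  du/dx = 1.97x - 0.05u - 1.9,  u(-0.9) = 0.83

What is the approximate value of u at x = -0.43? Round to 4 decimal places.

-0.6796

RK4: k1 = f(x_n, u_n); k2 = f(x_n + h/2, u_n + (h/2)·k1); k3 = f(x_n + h/2, u_n + (h/2)·k2); k4 = f(x_n + h, u_n + h·k3); u_{n+1} = u_n + (h/6)·(k1 + 2k2 + 2k3 + k4).
x=-0.900000, u=0.830000:
  k1 = f(-0.900000, 0.830000) = -3.714500
  k2 = f(-0.665000, -0.042907) = -3.207905
  k3 = f(-0.665000, 0.076142) = -3.213857
  k4 = f(-0.430000, -0.680513) = -2.713074
  u ← 0.830000 + (0.47/6)·(k1 + 2k2 + 2k3 + k4) = -0.679569
u(-0.43) ≈ -0.6796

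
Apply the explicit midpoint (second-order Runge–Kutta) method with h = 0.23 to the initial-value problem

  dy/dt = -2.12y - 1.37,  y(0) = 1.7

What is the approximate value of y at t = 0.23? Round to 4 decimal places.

0.8349

Midpoint: k1 = f(t_n, y_n); k2 = f(t_n + h/2, y_n + (h/2)·k1); y_{n+1} = y_n + h·k2.
t=0.000000, y=1.700000:
  k1 = f(0.000000, 1.700000) = -4.974000
  k2 = f(0.115000, 1.127990) = -3.761339
  y ← 1.700000 + 0.23·(-3.761339) = 0.834892
y(0.23) ≈ 0.8349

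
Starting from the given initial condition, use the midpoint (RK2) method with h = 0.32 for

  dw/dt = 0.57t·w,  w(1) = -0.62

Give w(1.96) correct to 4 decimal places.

-1.3691

Midpoint: k1 = f(t_n, w_n); k2 = f(t_n + h/2, w_n + (h/2)·k1); w_{n+1} = w_n + h·k2.
t=1.000000, w=-0.620000:
  k1 = f(1.000000, -0.620000) = -0.353400
  k2 = f(1.160000, -0.676544) = -0.447331
  w ← -0.620000 + 0.32·(-0.447331) = -0.763146
t=1.320000, w=-0.763146:
  k1 = f(1.320000, -0.763146) = -0.574191
  k2 = f(1.480000, -0.855016) = -0.721292
  w ← -0.763146 + 0.32·(-0.721292) = -0.993959
t=1.640000, w=-0.993959:
  k1 = f(1.640000, -0.993959) = -0.929153
  k2 = f(1.800000, -1.142624) = -1.172332
  w ← -0.993959 + 0.32·(-1.172332) = -1.369106
w(1.96) ≈ -1.3691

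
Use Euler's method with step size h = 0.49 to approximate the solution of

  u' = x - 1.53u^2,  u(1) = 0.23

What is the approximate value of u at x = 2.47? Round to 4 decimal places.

1.1858

Euler: u_{n+1} = u_n + h·f(x_n, u_n).
x=1.000000, u=0.230000: f=0.919063 → u ← 0.230000 + 0.49·0.919063 = 0.680341
x=1.490000, u=0.680341: f=0.781819 → u ← 0.680341 + 0.49·0.781819 = 1.063432
x=1.980000, u=1.063432: f=0.249742 → u ← 1.063432 + 0.49·0.249742 = 1.185806
u(2.47) ≈ 1.1858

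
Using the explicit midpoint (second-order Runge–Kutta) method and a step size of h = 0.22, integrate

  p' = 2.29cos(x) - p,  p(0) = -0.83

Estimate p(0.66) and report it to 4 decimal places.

Midpoint: k1 = f(x_n, p_n); k2 = f(x_n + h/2, p_n + (h/2)·k1); p_{n+1} = p_n + h·k2.
x=0.000000, p=-0.830000:
  k1 = f(0.000000, -0.830000) = 3.120000
  k2 = f(0.110000, -0.486800) = 2.762959
  p ← -0.830000 + 0.22·2.762959 = -0.222149
x=0.220000, p=-0.222149:
  k1 = f(0.220000, -0.222149) = 2.456954
  k2 = f(0.330000, 0.048116) = 2.118321
  p ← -0.222149 + 0.22·2.118321 = 0.243882
x=0.440000, p=0.243882:
  k1 = f(0.440000, 0.243882) = 1.828000
  k2 = f(0.550000, 0.444962) = 1.507320
  p ← 0.243882 + 0.22·1.507320 = 0.575492
p(0.66) ≈ 0.5755

0.5755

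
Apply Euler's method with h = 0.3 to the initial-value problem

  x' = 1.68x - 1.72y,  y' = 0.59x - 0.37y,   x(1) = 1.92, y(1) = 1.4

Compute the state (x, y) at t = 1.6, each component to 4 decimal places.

Euler on (x,y): x_{n+1} = x_n + h·x', y_{n+1} = y_n + h·y'.
1.000000: (1.920000, 1.400000); f=(0.817600, 0.614800) → (2.165280, 1.584440)
1.300000: (2.165280, 1.584440); f=(0.912434, 0.691272) → (2.439010, 1.791822)
(x(1.6), y(1.6)) ≈ (2.4390, 1.7918)

2.4390, 1.7918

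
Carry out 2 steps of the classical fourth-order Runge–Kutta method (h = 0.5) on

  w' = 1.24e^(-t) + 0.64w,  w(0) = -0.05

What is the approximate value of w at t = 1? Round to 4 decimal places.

1.0611

RK4: k1 = f(t_n, w_n); k2 = f(t_n + h/2, w_n + (h/2)·k1); k3 = f(t_n + h/2, w_n + (h/2)·k2); k4 = f(t_n + h, w_n + h·k3); w_{n+1} = w_n + (h/6)·(k1 + 2k2 + 2k3 + k4).
t=0.000000, w=-0.050000:
  k1 = f(0.000000, -0.050000) = 1.208000
  k2 = f(0.250000, 0.252000) = 1.126993
  k3 = f(0.250000, 0.231748) = 1.114032
  k4 = f(0.500000, 0.507016) = 1.076588
  w ← -0.050000 + (0.5/6)·(k1 + 2k2 + 2k3 + k4) = 0.513886
t=0.500000, w=0.513886:
  k1 = f(0.500000, 0.513886) = 1.080985
  k2 = f(0.750000, 0.784133) = 1.087580
  k3 = f(0.750000, 0.785781) = 1.088635
  k4 = f(1.000000, 1.058204) = 1.133421
  w ← 0.513886 + (0.5/6)·(k1 + 2k2 + 2k3 + k4) = 1.061123
w(1) ≈ 1.0611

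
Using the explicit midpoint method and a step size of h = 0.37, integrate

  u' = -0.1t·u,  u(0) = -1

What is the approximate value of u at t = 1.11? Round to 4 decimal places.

-0.9401

Midpoint: k1 = f(t_n, u_n); k2 = f(t_n + h/2, u_n + (h/2)·k1); u_{n+1} = u_n + h·k2.
t=0.000000, u=-1.000000:
  k1 = f(0.000000, -1.000000) = 0.000000
  k2 = f(0.185000, -1.000000) = 0.018500
  u ← -1.000000 + 0.37·0.018500 = -0.993155
t=0.370000, u=-0.993155:
  k1 = f(0.370000, -0.993155) = 0.036747
  k2 = f(0.555000, -0.986357) = 0.054743
  u ← -0.993155 + 0.37·0.054743 = -0.972900
t=0.740000, u=-0.972900:
  k1 = f(0.740000, -0.972900) = 0.071995
  k2 = f(0.925000, -0.959581) = 0.088761
  u ← -0.972900 + 0.37·0.088761 = -0.940058
u(1.11) ≈ -0.9401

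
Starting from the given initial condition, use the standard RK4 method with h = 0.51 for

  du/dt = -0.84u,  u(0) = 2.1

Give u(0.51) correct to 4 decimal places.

1.3685

RK4: k1 = f(t_n, u_n); k2 = f(t_n + h/2, u_n + (h/2)·k1); k3 = f(t_n + h/2, u_n + (h/2)·k2); k4 = f(t_n + h, u_n + h·k3); u_{n+1} = u_n + (h/6)·(k1 + 2k2 + 2k3 + k4).
t=0.000000, u=2.100000:
  k1 = f(0.000000, 2.100000) = -1.764000
  k2 = f(0.255000, 1.650180) = -1.386151
  k3 = f(0.255000, 1.746531) = -1.467086
  k4 = f(0.510000, 1.351786) = -1.135500
  u ← 2.100000 + (0.51/6)·(k1 + 2k2 + 2k3 + k4) = 1.368492
u(0.51) ≈ 1.3685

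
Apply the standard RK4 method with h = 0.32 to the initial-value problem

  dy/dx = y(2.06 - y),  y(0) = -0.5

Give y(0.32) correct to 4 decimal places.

RK4: k1 = f(x_n, y_n); k2 = f(x_n + h/2, y_n + (h/2)·k1); k3 = f(x_n + h/2, y_n + (h/2)·k2); k4 = f(x_n + h, y_n + h·k3); y_{n+1} = y_n + (h/6)·(k1 + 2k2 + 2k3 + k4).
x=0.000000, y=-0.500000:
  k1 = f(0.000000, -0.500000) = -1.280000
  k2 = f(0.160000, -0.704800) = -1.948631
  k3 = f(0.160000, -0.811781) = -2.331257
  k4 = f(0.320000, -1.246002) = -4.119286
  y ← -0.500000 + (0.32/6)·(k1 + 2k2 + 2k3 + k4) = -1.244483
y(0.32) ≈ -1.2445

-1.2445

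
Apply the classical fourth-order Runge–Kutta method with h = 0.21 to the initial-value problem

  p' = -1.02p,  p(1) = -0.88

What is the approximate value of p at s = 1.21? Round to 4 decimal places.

-0.7103

RK4: k1 = f(s_n, p_n); k2 = f(s_n + h/2, p_n + (h/2)·k1); k3 = f(s_n + h/2, p_n + (h/2)·k2); k4 = f(s_n + h, p_n + h·k3); p_{n+1} = p_n + (h/6)·(k1 + 2k2 + 2k3 + k4).
s=1.000000, p=-0.880000:
  k1 = f(1.000000, -0.880000) = 0.897600
  k2 = f(1.105000, -0.785752) = 0.801467
  k3 = f(1.105000, -0.795846) = 0.811763
  k4 = f(1.210000, -0.709530) = 0.723720
  p ← -0.880000 + (0.21/6)·(k1 + 2k2 + 2k3 + k4) = -0.710328
p(1.21) ≈ -0.7103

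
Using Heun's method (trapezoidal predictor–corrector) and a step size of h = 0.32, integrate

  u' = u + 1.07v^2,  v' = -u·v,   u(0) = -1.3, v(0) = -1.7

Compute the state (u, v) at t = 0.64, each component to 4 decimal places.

2.0579, -1.7288

Heun on (u,v): k1 = f(t_n, state_n); k2 = f(t_n + h, state_n + h·k1); state_{n+1} = state_n + (h/2)·(k1 + k2).
0.000000: (-1.300000, -1.700000)
  k1 = (1.792300, -2.210000)
  predictor → (-0.726464, -2.407200)
  k2 = (5.473771, -1.748744)
  → (-0.137429, -2.333399)
0.320000: (-0.137429, -2.333399)
  k1 = (5.688455, -0.320676)
  predictor → (1.682877, -2.436015)
  k2 = (8.032440, 4.099514)
  → (2.057914, -1.728785)
(u(0.64), v(0.64)) ≈ (2.0579, -1.7288)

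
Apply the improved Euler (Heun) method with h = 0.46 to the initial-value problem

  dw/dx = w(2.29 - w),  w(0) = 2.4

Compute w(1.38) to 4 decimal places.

Heun: k1 = f(x_n, w_n); k2 = f(x_n + h, w_n + h·k1); w_{n+1} = w_n + (h/2)·(k1 + k2).
x=0.000000, w=2.400000:
  k1 = f(0.000000, 2.400000) = -0.264000
  k2 = f(0.460000, 2.278560) = 0.026067
  w ← 2.400000 + (0.46/2)·(-0.264000 + 0.026067) = 2.345275
x=0.460000, w=2.345275:
  k1 = f(0.460000, 2.345275) = -0.129636
  k2 = f(0.920000, 2.285643) = 0.009959
  w ← 2.345275 + (0.46/2)·(-0.129636 + 0.009959) = 2.317750
x=0.920000, w=2.317750:
  k1 = f(0.920000, 2.317750) = -0.064317
  k2 = f(1.380000, 2.288164) = 0.004201
  w ← 2.317750 + (0.46/2)·(-0.064317 + 0.004201) = 2.303923
w(1.38) ≈ 2.3039

2.3039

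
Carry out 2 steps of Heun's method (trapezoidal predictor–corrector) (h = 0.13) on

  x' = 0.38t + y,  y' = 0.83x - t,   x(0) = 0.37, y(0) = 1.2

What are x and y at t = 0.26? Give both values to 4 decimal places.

Heun on (x,y): k1 = f(t_n, state_n); k2 = f(t_n + h, state_n + h·k1); state_{n+1} = state_n + (h/2)·(k1 + k2).
0.000000: (0.370000, 1.200000)
  k1 = (1.200000, 0.307100)
  predictor → (0.526000, 1.239923)
  k2 = (1.289323, 0.306580)
  → (0.531806, 1.239889)
0.130000: (0.531806, 1.239889)
  k1 = (1.289289, 0.311399)
  predictor → (0.699414, 1.280371)
  k2 = (1.379171, 0.320513)
  → (0.705256, 1.280963)
(x(0.26), y(0.26)) ≈ (0.7053, 1.2810)

0.7053, 1.2810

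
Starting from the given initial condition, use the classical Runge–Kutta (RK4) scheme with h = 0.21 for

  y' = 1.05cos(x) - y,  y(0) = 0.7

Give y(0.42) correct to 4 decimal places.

0.8084

RK4: k1 = f(x_n, y_n); k2 = f(x_n + h/2, y_n + (h/2)·k1); k3 = f(x_n + h/2, y_n + (h/2)·k2); k4 = f(x_n + h, y_n + h·k3); y_{n+1} = y_n + (h/6)·(k1 + 2k2 + 2k3 + k4).
x=0.000000, y=0.700000:
  k1 = f(0.000000, 0.700000) = 0.350000
  k2 = f(0.105000, 0.736750) = 0.307467
  k3 = f(0.105000, 0.732284) = 0.311933
  k4 = f(0.210000, 0.765506) = 0.261427
  y ← 0.700000 + (0.21/6)·(k1 + 2k2 + 2k3 + k4) = 0.764758
x=0.210000, y=0.764758:
  k1 = f(0.210000, 0.764758) = 0.262175
  k2 = f(0.315000, 0.792286) = 0.206050
  k3 = f(0.315000, 0.786393) = 0.211943
  k4 = f(0.420000, 0.809266) = 0.149477
  y ← 0.764758 + (0.21/6)·(k1 + 2k2 + 2k3 + k4) = 0.808425
y(0.42) ≈ 0.8084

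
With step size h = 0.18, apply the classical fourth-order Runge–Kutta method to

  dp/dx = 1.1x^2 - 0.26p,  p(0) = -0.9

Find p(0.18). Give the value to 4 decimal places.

-0.8567

RK4: k1 = f(x_n, p_n); k2 = f(x_n + h/2, p_n + (h/2)·k1); k3 = f(x_n + h/2, p_n + (h/2)·k2); k4 = f(x_n + h, p_n + h·k3); p_{n+1} = p_n + (h/6)·(k1 + 2k2 + 2k3 + k4).
x=0.000000, p=-0.900000:
  k1 = f(0.000000, -0.900000) = 0.234000
  k2 = f(0.090000, -0.878940) = 0.237434
  k3 = f(0.090000, -0.878631) = 0.237354
  k4 = f(0.180000, -0.857276) = 0.258532
  p ← -0.900000 + (0.18/6)·(k1 + 2k2 + 2k3 + k4) = -0.856737
p(0.18) ≈ -0.8567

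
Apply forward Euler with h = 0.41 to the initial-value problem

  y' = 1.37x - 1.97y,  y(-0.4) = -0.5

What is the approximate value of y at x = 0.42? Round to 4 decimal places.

Euler: y_{n+1} = y_n + h·f(x_n, y_n).
x=-0.400000, y=-0.500000: f=0.437000 → y ← -0.500000 + 0.41·0.437000 = -0.320830
x=0.010000, y=-0.320830: f=0.645735 → y ← -0.320830 + 0.41·0.645735 = -0.056079
y(0.42) ≈ -0.0561

-0.0561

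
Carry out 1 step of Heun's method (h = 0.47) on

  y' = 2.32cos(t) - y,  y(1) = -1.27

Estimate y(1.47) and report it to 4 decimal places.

Heun: k1 = f(t_n, y_n); k2 = f(t_n + h, y_n + h·k1); y_{n+1} = y_n + (h/2)·(k1 + k2).
t=1.000000, y=-1.270000:
  k1 = f(1.000000, -1.270000) = 2.523501
  k2 = f(1.470000, -0.083954) = 0.317406
  y ← -1.270000 + (0.47/2)·(2.523501 + 0.317406) = -0.602387
y(1.47) ≈ -0.6024

-0.6024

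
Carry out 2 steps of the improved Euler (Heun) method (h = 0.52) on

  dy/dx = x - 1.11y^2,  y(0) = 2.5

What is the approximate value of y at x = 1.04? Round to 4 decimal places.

Heun: k1 = f(x_n, y_n); k2 = f(x_n + h, y_n + h·k1); y_{n+1} = y_n + (h/2)·(k1 + k2).
x=0.000000, y=2.500000:
  k1 = f(0.000000, 2.500000) = -6.937500
  k2 = f(0.520000, -1.107500) = -0.841477
  y ← 2.500000 + (0.52/2)·(-6.937500 + (-0.841477)) = 0.477466
x=0.520000, y=0.477466:
  k1 = f(0.520000, 0.477466) = 0.266949
  k2 = f(1.040000, 0.616279) = 0.618422
  y ← 0.477466 + (0.52/2)·(0.266949 + 0.618422) = 0.707662
y(1.04) ≈ 0.7077

0.7077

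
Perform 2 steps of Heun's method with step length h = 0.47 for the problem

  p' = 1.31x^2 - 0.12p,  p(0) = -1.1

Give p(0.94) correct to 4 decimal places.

Heun: k1 = f(x_n, p_n); k2 = f(x_n + h, p_n + h·k1); p_{n+1} = p_n + (h/2)·(k1 + k2).
x=0.000000, p=-1.100000:
  k1 = f(0.000000, -1.100000) = 0.132000
  k2 = f(0.470000, -1.037960) = 0.413934
  p ← -1.100000 + (0.47/2)·(0.132000 + 0.413934) = -0.971705
x=0.470000, p=-0.971705:
  k1 = f(0.470000, -0.971705) = 0.405984
  k2 = f(0.940000, -0.780893) = 1.251223
  p ← -0.971705 + (0.47/2)·(0.405984 + 1.251223) = -0.582262
p(0.94) ≈ -0.5823

-0.5823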